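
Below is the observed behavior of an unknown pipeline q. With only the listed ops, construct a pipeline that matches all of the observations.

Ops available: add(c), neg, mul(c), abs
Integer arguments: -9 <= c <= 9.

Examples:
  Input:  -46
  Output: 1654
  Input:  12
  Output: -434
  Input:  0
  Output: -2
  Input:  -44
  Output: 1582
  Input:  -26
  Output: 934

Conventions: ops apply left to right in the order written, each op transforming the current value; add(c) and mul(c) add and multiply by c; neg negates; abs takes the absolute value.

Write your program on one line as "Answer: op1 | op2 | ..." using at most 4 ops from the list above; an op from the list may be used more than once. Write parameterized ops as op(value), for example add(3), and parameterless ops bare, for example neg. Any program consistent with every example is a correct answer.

mul(-4) | mul(9) | add(-2)

Check, running the answer program on each example:
  -46 -> 184 -> 1656 -> 1654
  12 -> -48 -> -432 -> -434
  0 -> 0 -> 0 -> -2
  -44 -> 176 -> 1584 -> 1582
  -26 -> 104 -> 936 -> 934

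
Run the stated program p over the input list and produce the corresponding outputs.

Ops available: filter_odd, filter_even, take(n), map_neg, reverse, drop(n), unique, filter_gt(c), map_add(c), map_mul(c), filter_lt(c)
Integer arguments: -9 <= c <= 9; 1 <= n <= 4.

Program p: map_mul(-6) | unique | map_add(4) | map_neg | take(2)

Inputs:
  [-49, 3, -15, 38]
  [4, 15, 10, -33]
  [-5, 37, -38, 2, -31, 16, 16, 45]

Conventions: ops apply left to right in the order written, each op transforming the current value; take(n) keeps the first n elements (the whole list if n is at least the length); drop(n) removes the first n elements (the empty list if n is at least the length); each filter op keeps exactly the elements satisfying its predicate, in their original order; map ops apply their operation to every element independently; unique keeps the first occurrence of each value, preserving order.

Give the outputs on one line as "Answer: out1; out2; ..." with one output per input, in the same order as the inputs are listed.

[-298, 14]; [20, 86]; [-34, 218]

Execution, op by op:
  [-49, 3, -15, 38] -> [294, -18, 90, -228] -> [294, -18, 90, -228] -> [298, -14, 94, -224] -> [-298, 14, -94, 224] -> [-298, 14]
  [4, 15, 10, -33] -> [-24, -90, -60, 198] -> [-24, -90, -60, 198] -> [-20, -86, -56, 202] -> [20, 86, 56, -202] -> [20, 86]
  [-5, 37, -38, 2, -31, 16, 16, 45] -> [30, -222, 228, -12, 186, -96, -96, -270] -> [30, -222, 228, -12, 186, -96, -270] -> [34, -218, 232, -8, 190, -92, -266] -> [-34, 218, -232, 8, -190, 92, 266] -> [-34, 218]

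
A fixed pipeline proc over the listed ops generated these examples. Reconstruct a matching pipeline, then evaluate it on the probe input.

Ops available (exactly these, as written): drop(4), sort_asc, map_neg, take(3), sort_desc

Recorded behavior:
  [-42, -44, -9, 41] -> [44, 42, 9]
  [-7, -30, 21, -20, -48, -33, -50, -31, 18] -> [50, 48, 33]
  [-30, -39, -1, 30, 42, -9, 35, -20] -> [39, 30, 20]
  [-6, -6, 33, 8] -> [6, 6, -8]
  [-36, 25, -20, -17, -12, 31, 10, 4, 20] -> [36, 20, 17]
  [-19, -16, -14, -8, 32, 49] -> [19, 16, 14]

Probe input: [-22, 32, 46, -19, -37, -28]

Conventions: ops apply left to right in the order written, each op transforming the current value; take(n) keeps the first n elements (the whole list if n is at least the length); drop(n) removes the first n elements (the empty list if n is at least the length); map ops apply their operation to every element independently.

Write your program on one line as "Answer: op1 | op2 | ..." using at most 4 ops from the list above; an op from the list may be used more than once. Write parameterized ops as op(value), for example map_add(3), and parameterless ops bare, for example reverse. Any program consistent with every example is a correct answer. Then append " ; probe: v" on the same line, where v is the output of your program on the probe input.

sort_asc | map_neg | take(3) ; probe: [37, 28, 22]

Check, running the answer program on each example:
  [-42, -44, -9, 41] -> [-44, -42, -9, 41] -> [44, 42, 9, -41] -> [44, 42, 9]
  [-7, -30, 21, -20, -48, -33, -50, -31, 18] -> [-50, -48, -33, -31, -30, -20, -7, 18, 21] -> [50, 48, 33, 31, 30, 20, 7, -18, -21] -> [50, 48, 33]
  [-30, -39, -1, 30, 42, -9, 35, -20] -> [-39, -30, -20, -9, -1, 30, 35, 42] -> [39, 30, 20, 9, 1, -30, -35, -42] -> [39, 30, 20]
  [-6, -6, 33, 8] -> [-6, -6, 8, 33] -> [6, 6, -8, -33] -> [6, 6, -8]
  [-36, 25, -20, -17, -12, 31, 10, 4, 20] -> [-36, -20, -17, -12, 4, 10, 20, 25, 31] -> [36, 20, 17, 12, -4, -10, -20, -25, -31] -> [36, 20, 17]
  [-19, -16, -14, -8, 32, 49] -> [-19, -16, -14, -8, 32, 49] -> [19, 16, 14, 8, -32, -49] -> [19, 16, 14]
  probe: [-22, 32, 46, -19, -37, -28] -> [-37, -28, -22, -19, 32, 46] -> [37, 28, 22, 19, -32, -46] -> [37, 28, 22]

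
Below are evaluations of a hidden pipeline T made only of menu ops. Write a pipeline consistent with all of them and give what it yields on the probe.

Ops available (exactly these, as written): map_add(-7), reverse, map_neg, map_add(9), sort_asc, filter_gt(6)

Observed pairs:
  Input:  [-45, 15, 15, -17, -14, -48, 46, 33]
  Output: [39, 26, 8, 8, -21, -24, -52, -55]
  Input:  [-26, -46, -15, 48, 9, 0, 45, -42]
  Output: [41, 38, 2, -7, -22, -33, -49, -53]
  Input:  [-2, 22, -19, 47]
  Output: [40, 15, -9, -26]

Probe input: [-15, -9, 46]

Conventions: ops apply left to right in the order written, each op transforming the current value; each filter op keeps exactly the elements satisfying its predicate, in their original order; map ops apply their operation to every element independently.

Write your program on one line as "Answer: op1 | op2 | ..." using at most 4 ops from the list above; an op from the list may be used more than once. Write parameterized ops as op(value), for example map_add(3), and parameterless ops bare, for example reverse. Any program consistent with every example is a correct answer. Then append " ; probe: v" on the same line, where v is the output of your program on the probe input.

sort_asc | map_add(-7) | reverse ; probe: [39, -16, -22]

Check, running the answer program on each example:
  [-45, 15, 15, -17, -14, -48, 46, 33] -> [-48, -45, -17, -14, 15, 15, 33, 46] -> [-55, -52, -24, -21, 8, 8, 26, 39] -> [39, 26, 8, 8, -21, -24, -52, -55]
  [-26, -46, -15, 48, 9, 0, 45, -42] -> [-46, -42, -26, -15, 0, 9, 45, 48] -> [-53, -49, -33, -22, -7, 2, 38, 41] -> [41, 38, 2, -7, -22, -33, -49, -53]
  [-2, 22, -19, 47] -> [-19, -2, 22, 47] -> [-26, -9, 15, 40] -> [40, 15, -9, -26]
  probe: [-15, -9, 46] -> [-15, -9, 46] -> [-22, -16, 39] -> [39, -16, -22]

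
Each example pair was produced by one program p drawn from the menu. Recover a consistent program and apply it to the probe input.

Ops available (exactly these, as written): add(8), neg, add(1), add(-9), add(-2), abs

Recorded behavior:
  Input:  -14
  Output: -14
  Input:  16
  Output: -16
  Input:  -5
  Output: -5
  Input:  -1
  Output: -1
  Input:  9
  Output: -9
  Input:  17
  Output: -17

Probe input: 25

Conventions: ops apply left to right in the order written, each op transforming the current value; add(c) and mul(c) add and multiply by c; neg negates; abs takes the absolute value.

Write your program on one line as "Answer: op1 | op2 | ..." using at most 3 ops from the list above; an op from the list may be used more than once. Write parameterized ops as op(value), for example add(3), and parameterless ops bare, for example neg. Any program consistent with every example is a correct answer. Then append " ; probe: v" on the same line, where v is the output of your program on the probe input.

abs | neg ; probe: -25

Check, running the answer program on each example:
  -14 -> 14 -> -14
  16 -> 16 -> -16
  -5 -> 5 -> -5
  -1 -> 1 -> -1
  9 -> 9 -> -9
  17 -> 17 -> -17
  probe: 25 -> 25 -> -25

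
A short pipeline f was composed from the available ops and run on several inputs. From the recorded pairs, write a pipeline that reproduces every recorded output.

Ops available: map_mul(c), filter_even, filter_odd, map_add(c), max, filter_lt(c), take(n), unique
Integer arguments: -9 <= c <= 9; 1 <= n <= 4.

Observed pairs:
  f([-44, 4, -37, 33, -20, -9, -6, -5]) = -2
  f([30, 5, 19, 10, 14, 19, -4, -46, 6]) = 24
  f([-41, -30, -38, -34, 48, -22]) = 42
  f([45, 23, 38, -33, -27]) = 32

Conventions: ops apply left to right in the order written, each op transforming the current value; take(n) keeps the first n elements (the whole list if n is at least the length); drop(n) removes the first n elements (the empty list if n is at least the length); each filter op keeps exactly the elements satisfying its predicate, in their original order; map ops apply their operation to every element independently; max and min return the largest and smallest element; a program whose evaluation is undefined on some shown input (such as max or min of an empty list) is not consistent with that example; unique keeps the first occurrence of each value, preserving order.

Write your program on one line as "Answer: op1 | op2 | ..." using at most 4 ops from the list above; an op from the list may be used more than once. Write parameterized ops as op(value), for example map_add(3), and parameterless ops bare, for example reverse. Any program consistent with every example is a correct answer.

filter_even | map_add(-6) | max

Check, running the answer program on each example:
  [-44, 4, -37, 33, -20, -9, -6, -5] -> [-44, 4, -20, -6] -> [-50, -2, -26, -12] -> -2
  [30, 5, 19, 10, 14, 19, -4, -46, 6] -> [30, 10, 14, -4, -46, 6] -> [24, 4, 8, -10, -52, 0] -> 24
  [-41, -30, -38, -34, 48, -22] -> [-30, -38, -34, 48, -22] -> [-36, -44, -40, 42, -28] -> 42
  [45, 23, 38, -33, -27] -> [38] -> [32] -> 32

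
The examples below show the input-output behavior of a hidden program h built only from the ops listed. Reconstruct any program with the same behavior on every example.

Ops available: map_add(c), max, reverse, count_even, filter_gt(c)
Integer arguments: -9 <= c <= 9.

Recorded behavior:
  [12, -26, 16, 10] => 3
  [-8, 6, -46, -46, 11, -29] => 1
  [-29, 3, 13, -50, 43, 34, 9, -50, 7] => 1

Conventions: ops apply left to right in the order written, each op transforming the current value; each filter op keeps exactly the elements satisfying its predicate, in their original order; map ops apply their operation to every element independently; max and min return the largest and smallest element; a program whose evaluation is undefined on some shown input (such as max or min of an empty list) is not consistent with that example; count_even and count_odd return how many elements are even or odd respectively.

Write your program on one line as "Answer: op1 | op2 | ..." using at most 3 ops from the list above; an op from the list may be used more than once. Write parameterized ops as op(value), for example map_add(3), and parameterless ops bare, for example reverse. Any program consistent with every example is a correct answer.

filter_gt(5) | map_add(2) | count_even

Check, running the answer program on each example:
  [12, -26, 16, 10] -> [12, 16, 10] -> [14, 18, 12] -> 3
  [-8, 6, -46, -46, 11, -29] -> [6, 11] -> [8, 13] -> 1
  [-29, 3, 13, -50, 43, 34, 9, -50, 7] -> [13, 43, 34, 9, 7] -> [15, 45, 36, 11, 9] -> 1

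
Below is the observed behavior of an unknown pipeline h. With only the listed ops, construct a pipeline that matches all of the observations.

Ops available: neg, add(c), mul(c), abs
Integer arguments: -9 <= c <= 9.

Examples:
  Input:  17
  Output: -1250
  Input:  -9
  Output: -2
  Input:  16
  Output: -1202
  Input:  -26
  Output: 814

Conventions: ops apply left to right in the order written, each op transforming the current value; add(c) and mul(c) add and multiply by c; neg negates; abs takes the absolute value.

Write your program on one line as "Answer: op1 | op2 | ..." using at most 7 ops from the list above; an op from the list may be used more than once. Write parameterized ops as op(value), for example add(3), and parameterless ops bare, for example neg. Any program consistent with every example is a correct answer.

neg | add(-8) | mul(8) | add(-7) | mul(6) | add(-8)

Check, running the answer program on each example:
  17 -> -17 -> -25 -> -200 -> -207 -> -1242 -> -1250
  -9 -> 9 -> 1 -> 8 -> 1 -> 6 -> -2
  16 -> -16 -> -24 -> -192 -> -199 -> -1194 -> -1202
  -26 -> 26 -> 18 -> 144 -> 137 -> 822 -> 814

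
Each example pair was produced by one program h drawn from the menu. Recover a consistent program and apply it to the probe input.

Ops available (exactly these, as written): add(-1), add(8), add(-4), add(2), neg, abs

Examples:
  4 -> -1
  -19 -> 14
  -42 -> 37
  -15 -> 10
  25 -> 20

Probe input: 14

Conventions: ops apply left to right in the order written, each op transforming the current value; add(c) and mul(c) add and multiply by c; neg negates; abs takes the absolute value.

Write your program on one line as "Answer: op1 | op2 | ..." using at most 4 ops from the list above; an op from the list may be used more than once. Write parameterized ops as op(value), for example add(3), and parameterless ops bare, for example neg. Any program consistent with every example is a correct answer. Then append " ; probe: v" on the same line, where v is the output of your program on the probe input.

abs | add(-4) | add(-1) ; probe: 9

Check, running the answer program on each example:
  4 -> 4 -> 0 -> -1
  -19 -> 19 -> 15 -> 14
  -42 -> 42 -> 38 -> 37
  -15 -> 15 -> 11 -> 10
  25 -> 25 -> 21 -> 20
  probe: 14 -> 14 -> 10 -> 9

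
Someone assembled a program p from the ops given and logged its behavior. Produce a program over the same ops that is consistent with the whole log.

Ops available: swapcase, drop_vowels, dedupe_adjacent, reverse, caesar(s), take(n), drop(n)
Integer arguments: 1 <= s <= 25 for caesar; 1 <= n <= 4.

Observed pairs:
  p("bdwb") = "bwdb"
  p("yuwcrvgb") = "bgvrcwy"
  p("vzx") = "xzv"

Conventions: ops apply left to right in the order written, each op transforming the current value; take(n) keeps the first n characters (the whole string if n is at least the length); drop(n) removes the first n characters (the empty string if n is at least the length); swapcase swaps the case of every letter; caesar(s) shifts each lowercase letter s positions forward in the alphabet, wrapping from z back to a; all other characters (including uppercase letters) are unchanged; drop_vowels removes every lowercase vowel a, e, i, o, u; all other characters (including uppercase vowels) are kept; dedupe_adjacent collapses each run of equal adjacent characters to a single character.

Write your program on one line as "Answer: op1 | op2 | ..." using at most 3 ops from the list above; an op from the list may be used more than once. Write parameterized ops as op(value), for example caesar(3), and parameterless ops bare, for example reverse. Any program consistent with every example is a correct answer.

reverse | drop_vowels

Check, running the answer program on each example:
  "bdwb" -> "bwdb" -> "bwdb"
  "yuwcrvgb" -> "bgvrcwuy" -> "bgvrcwy"
  "vzx" -> "xzv" -> "xzv"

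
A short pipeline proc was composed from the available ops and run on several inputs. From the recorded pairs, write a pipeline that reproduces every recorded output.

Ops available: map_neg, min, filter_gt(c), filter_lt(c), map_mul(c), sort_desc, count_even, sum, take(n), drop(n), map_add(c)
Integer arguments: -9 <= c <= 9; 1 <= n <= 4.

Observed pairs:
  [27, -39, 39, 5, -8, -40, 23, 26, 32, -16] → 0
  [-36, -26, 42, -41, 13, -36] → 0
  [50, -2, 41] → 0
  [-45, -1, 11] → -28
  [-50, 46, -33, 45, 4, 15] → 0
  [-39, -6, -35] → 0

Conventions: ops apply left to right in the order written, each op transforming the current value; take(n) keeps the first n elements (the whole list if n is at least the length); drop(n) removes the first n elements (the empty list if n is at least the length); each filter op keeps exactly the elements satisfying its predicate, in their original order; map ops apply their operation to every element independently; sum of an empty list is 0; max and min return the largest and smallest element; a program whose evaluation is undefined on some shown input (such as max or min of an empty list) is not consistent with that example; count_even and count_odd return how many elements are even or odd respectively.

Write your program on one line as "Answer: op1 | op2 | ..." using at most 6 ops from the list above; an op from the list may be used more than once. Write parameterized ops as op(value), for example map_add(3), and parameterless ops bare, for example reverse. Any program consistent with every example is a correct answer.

filter_gt(-2) | sort_desc | map_mul(4) | map_mul(7) | filter_lt(-6) | sum

Check, running the answer program on each example:
  [27, -39, 39, 5, -8, -40, 23, 26, 32, -16] -> [27, 39, 5, 23, 26, 32] -> [39, 32, 27, 26, 23, 5] -> [156, 128, 108, 104, 92, 20] -> [1092, 896, 756, 728, 644, 140] -> [] -> 0
  [-36, -26, 42, -41, 13, -36] -> [42, 13] -> [42, 13] -> [168, 52] -> [1176, 364] -> [] -> 0
  [50, -2, 41] -> [50, 41] -> [50, 41] -> [200, 164] -> [1400, 1148] -> [] -> 0
  [-45, -1, 11] -> [-1, 11] -> [11, -1] -> [44, -4] -> [308, -28] -> [-28] -> -28
  [-50, 46, -33, 45, 4, 15] -> [46, 45, 4, 15] -> [46, 45, 15, 4] -> [184, 180, 60, 16] -> [1288, 1260, 420, 112] -> [] -> 0
  [-39, -6, -35] -> [] -> [] -> [] -> [] -> [] -> 0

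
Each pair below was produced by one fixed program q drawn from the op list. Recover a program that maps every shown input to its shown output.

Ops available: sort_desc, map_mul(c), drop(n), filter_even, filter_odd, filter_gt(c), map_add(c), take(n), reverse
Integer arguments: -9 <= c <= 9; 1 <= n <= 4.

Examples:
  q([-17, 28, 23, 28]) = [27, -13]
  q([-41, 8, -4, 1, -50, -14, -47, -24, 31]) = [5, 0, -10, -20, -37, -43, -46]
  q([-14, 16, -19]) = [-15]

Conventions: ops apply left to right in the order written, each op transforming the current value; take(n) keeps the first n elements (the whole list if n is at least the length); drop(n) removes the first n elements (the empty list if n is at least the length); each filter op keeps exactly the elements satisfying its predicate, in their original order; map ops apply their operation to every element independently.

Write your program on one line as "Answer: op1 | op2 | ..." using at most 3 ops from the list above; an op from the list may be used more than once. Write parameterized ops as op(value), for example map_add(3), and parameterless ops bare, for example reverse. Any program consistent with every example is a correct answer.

sort_desc | map_add(4) | drop(2)

Check, running the answer program on each example:
  [-17, 28, 23, 28] -> [28, 28, 23, -17] -> [32, 32, 27, -13] -> [27, -13]
  [-41, 8, -4, 1, -50, -14, -47, -24, 31] -> [31, 8, 1, -4, -14, -24, -41, -47, -50] -> [35, 12, 5, 0, -10, -20, -37, -43, -46] -> [5, 0, -10, -20, -37, -43, -46]
  [-14, 16, -19] -> [16, -14, -19] -> [20, -10, -15] -> [-15]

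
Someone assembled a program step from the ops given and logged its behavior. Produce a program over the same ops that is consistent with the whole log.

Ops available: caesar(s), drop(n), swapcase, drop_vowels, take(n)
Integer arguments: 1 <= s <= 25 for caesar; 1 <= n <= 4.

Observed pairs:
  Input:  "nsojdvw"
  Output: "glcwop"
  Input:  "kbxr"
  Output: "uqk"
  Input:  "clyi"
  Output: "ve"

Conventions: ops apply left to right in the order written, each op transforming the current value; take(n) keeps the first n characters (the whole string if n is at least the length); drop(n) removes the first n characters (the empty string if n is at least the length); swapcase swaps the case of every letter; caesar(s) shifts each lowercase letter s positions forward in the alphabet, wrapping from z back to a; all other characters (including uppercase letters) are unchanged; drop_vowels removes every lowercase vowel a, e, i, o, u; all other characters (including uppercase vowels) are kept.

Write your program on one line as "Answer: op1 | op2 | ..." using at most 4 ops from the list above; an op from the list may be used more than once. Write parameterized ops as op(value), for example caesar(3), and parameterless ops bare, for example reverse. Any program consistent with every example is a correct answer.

drop_vowels | caesar(10) | drop_vowels | caesar(9)

Check, running the answer program on each example:
  "nsojdvw" -> "nsjdvw" -> "xctnfg" -> "xctnfg" -> "glcwop"
  "kbxr" -> "kbxr" -> "ulhb" -> "lhb" -> "uqk"
  "clyi" -> "cly" -> "mvi" -> "mv" -> "ve"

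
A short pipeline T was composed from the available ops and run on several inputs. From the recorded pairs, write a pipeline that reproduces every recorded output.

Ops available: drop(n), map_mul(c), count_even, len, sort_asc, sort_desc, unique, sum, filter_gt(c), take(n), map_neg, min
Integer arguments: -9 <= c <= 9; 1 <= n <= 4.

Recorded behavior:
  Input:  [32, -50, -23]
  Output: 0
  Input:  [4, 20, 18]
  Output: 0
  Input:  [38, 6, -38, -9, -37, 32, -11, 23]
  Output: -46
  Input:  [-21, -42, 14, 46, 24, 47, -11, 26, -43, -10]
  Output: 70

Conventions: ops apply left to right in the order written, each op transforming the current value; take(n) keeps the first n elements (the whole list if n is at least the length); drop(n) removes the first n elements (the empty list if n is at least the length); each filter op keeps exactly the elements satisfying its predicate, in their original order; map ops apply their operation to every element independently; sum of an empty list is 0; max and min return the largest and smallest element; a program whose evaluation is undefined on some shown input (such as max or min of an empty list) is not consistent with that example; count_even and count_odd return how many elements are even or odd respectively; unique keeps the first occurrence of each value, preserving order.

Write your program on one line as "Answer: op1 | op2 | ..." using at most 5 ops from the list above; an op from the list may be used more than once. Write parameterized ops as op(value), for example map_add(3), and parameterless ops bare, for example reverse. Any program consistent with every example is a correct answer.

drop(3) | take(2) | sort_asc | sum

Check, running the answer program on each example:
  [32, -50, -23] -> [] -> [] -> [] -> 0
  [4, 20, 18] -> [] -> [] -> [] -> 0
  [38, 6, -38, -9, -37, 32, -11, 23] -> [-9, -37, 32, -11, 23] -> [-9, -37] -> [-37, -9] -> -46
  [-21, -42, 14, 46, 24, 47, -11, 26, -43, -10] -> [46, 24, 47, -11, 26, -43, -10] -> [46, 24] -> [24, 46] -> 70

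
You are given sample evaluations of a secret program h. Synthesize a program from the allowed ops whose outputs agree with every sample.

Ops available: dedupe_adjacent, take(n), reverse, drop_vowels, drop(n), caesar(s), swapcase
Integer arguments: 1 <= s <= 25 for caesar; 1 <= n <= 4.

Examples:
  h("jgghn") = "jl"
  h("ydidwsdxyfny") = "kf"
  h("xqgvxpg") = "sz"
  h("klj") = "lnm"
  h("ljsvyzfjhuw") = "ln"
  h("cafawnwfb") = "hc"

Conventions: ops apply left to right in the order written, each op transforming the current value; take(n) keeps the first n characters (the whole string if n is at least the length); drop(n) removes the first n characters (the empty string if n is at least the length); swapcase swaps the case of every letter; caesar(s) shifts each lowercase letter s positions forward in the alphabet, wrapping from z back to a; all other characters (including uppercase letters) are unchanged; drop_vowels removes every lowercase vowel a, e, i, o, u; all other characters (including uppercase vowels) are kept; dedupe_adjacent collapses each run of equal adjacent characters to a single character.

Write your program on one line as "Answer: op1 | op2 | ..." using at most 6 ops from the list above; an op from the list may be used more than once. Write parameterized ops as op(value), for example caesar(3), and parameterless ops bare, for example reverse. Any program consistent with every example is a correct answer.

dedupe_adjacent | take(3) | caesar(2) | reverse | drop_vowels

Check, running the answer program on each example:
  "jgghn" -> "jghn" -> "jgh" -> "lij" -> "jil" -> "jl"
  "ydidwsdxyfny" -> "ydidwsdxyfny" -> "ydi" -> "afk" -> "kfa" -> "kf"
  "xqgvxpg" -> "xqgvxpg" -> "xqg" -> "zsi" -> "isz" -> "sz"
  "klj" -> "klj" -> "klj" -> "mnl" -> "lnm" -> "lnm"
  "ljsvyzfjhuw" -> "ljsvyzfjhuw" -> "ljs" -> "nlu" -> "uln" -> "ln"
  "cafawnwfb" -> "cafawnwfb" -> "caf" -> "ech" -> "hce" -> "hc"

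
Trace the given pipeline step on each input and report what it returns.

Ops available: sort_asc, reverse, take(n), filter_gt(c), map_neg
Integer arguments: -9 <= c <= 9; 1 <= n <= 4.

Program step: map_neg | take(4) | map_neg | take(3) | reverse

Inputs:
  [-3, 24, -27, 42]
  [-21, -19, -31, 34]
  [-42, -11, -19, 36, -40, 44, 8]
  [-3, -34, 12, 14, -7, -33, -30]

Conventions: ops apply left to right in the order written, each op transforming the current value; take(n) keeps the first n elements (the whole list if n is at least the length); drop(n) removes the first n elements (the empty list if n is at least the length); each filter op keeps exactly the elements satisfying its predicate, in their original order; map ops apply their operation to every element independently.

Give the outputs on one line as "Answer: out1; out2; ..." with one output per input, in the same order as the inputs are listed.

[-27, 24, -3]; [-31, -19, -21]; [-19, -11, -42]; [12, -34, -3]

Execution, op by op:
  [-3, 24, -27, 42] -> [3, -24, 27, -42] -> [3, -24, 27, -42] -> [-3, 24, -27, 42] -> [-3, 24, -27] -> [-27, 24, -3]
  [-21, -19, -31, 34] -> [21, 19, 31, -34] -> [21, 19, 31, -34] -> [-21, -19, -31, 34] -> [-21, -19, -31] -> [-31, -19, -21]
  [-42, -11, -19, 36, -40, 44, 8] -> [42, 11, 19, -36, 40, -44, -8] -> [42, 11, 19, -36] -> [-42, -11, -19, 36] -> [-42, -11, -19] -> [-19, -11, -42]
  [-3, -34, 12, 14, -7, -33, -30] -> [3, 34, -12, -14, 7, 33, 30] -> [3, 34, -12, -14] -> [-3, -34, 12, 14] -> [-3, -34, 12] -> [12, -34, -3]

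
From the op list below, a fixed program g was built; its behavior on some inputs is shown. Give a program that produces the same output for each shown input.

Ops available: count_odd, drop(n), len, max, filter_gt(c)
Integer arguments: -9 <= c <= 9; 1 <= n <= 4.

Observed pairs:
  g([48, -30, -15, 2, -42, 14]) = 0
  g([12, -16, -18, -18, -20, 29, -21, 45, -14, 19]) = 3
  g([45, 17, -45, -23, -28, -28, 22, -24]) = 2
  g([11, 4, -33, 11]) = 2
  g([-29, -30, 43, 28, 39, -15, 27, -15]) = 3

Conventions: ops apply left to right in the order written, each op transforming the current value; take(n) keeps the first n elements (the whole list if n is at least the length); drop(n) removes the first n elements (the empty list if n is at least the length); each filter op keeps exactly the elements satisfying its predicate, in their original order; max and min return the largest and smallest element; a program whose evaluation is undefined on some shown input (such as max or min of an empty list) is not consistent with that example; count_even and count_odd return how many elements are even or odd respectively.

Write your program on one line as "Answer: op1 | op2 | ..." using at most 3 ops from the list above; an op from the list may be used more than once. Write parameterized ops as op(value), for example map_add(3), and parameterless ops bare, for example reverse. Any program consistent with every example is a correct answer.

filter_gt(-2) | count_odd

Check, running the answer program on each example:
  [48, -30, -15, 2, -42, 14] -> [48, 2, 14] -> 0
  [12, -16, -18, -18, -20, 29, -21, 45, -14, 19] -> [12, 29, 45, 19] -> 3
  [45, 17, -45, -23, -28, -28, 22, -24] -> [45, 17, 22] -> 2
  [11, 4, -33, 11] -> [11, 4, 11] -> 2
  [-29, -30, 43, 28, 39, -15, 27, -15] -> [43, 28, 39, 27] -> 3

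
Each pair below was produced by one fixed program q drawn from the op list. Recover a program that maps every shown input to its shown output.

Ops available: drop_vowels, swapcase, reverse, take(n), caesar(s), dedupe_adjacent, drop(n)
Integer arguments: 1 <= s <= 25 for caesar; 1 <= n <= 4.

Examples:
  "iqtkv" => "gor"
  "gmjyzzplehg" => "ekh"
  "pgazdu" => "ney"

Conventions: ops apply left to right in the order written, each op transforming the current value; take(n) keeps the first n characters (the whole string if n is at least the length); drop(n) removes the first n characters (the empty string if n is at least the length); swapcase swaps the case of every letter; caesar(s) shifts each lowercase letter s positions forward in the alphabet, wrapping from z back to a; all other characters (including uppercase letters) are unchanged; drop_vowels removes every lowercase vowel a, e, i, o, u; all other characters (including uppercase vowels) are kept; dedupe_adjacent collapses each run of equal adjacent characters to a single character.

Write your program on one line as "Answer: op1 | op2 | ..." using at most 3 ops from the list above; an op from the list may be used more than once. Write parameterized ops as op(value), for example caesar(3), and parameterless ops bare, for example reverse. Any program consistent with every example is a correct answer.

take(3) | caesar(24)

Check, running the answer program on each example:
  "iqtkv" -> "iqt" -> "gor"
  "gmjyzzplehg" -> "gmj" -> "ekh"
  "pgazdu" -> "pga" -> "ney"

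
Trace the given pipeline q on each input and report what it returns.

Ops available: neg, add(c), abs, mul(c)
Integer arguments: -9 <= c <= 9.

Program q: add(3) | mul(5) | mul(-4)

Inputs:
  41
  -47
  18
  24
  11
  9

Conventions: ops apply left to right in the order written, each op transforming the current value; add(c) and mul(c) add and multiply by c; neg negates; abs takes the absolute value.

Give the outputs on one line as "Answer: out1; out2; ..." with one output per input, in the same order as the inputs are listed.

Execution, op by op:
  41 -> 44 -> 220 -> -880
  -47 -> -44 -> -220 -> 880
  18 -> 21 -> 105 -> -420
  24 -> 27 -> 135 -> -540
  11 -> 14 -> 70 -> -280
  9 -> 12 -> 60 -> -240

-880; 880; -420; -540; -280; -240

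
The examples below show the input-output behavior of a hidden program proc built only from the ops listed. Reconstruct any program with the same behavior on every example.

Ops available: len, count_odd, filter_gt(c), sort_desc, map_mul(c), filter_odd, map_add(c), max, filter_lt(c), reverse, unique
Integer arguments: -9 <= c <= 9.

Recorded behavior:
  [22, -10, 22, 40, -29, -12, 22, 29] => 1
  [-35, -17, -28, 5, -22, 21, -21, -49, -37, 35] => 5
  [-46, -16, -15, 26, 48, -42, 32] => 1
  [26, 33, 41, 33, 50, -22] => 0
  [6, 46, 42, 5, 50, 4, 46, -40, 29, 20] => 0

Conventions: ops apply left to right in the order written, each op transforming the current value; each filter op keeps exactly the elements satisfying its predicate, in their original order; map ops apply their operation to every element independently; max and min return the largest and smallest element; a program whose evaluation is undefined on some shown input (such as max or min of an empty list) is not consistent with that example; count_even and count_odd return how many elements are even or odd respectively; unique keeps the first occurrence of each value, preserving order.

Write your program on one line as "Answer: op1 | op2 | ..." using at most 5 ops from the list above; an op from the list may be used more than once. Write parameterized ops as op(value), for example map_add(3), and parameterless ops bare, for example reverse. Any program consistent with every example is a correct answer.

filter_lt(2) | filter_odd | reverse | sort_desc | count_odd

Check, running the answer program on each example:
  [22, -10, 22, 40, -29, -12, 22, 29] -> [-10, -29, -12] -> [-29] -> [-29] -> [-29] -> 1
  [-35, -17, -28, 5, -22, 21, -21, -49, -37, 35] -> [-35, -17, -28, -22, -21, -49, -37] -> [-35, -17, -21, -49, -37] -> [-37, -49, -21, -17, -35] -> [-17, -21, -35, -37, -49] -> 5
  [-46, -16, -15, 26, 48, -42, 32] -> [-46, -16, -15, -42] -> [-15] -> [-15] -> [-15] -> 1
  [26, 33, 41, 33, 50, -22] -> [-22] -> [] -> [] -> [] -> 0
  [6, 46, 42, 5, 50, 4, 46, -40, 29, 20] -> [-40] -> [] -> [] -> [] -> 0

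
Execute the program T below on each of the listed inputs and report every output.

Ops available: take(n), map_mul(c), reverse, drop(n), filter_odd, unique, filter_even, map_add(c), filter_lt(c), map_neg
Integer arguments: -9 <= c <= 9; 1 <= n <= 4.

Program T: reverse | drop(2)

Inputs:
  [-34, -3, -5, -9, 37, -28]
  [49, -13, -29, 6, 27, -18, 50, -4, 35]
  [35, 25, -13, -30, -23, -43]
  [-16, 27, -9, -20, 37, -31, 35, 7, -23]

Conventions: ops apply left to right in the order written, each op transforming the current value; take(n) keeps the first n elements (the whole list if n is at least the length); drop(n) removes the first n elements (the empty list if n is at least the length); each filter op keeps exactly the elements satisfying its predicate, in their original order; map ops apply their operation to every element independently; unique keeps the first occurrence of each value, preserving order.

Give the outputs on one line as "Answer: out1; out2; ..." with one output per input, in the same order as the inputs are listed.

[-9, -5, -3, -34]; [50, -18, 27, 6, -29, -13, 49]; [-30, -13, 25, 35]; [35, -31, 37, -20, -9, 27, -16]

Execution, op by op:
  [-34, -3, -5, -9, 37, -28] -> [-28, 37, -9, -5, -3, -34] -> [-9, -5, -3, -34]
  [49, -13, -29, 6, 27, -18, 50, -4, 35] -> [35, -4, 50, -18, 27, 6, -29, -13, 49] -> [50, -18, 27, 6, -29, -13, 49]
  [35, 25, -13, -30, -23, -43] -> [-43, -23, -30, -13, 25, 35] -> [-30, -13, 25, 35]
  [-16, 27, -9, -20, 37, -31, 35, 7, -23] -> [-23, 7, 35, -31, 37, -20, -9, 27, -16] -> [35, -31, 37, -20, -9, 27, -16]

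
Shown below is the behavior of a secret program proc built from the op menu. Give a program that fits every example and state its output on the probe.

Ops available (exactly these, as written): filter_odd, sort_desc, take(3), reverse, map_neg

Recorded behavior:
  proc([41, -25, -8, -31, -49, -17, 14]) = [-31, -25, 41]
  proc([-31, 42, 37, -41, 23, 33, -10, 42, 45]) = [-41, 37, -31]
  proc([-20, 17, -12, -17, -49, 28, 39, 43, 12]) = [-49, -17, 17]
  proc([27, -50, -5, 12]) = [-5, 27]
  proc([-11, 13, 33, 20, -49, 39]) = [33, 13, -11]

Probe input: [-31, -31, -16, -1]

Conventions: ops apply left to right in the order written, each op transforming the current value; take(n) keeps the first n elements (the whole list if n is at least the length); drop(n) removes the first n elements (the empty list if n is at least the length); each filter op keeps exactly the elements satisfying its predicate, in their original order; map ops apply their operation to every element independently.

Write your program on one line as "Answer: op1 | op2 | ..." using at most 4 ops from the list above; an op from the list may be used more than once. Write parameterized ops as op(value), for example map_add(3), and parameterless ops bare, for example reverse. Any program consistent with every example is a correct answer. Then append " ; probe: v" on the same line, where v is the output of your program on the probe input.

filter_odd | take(3) | reverse ; probe: [-1, -31, -31]

Check, running the answer program on each example:
  [41, -25, -8, -31, -49, -17, 14] -> [41, -25, -31, -49, -17] -> [41, -25, -31] -> [-31, -25, 41]
  [-31, 42, 37, -41, 23, 33, -10, 42, 45] -> [-31, 37, -41, 23, 33, 45] -> [-31, 37, -41] -> [-41, 37, -31]
  [-20, 17, -12, -17, -49, 28, 39, 43, 12] -> [17, -17, -49, 39, 43] -> [17, -17, -49] -> [-49, -17, 17]
  [27, -50, -5, 12] -> [27, -5] -> [27, -5] -> [-5, 27]
  [-11, 13, 33, 20, -49, 39] -> [-11, 13, 33, -49, 39] -> [-11, 13, 33] -> [33, 13, -11]
  probe: [-31, -31, -16, -1] -> [-31, -31, -1] -> [-31, -31, -1] -> [-1, -31, -31]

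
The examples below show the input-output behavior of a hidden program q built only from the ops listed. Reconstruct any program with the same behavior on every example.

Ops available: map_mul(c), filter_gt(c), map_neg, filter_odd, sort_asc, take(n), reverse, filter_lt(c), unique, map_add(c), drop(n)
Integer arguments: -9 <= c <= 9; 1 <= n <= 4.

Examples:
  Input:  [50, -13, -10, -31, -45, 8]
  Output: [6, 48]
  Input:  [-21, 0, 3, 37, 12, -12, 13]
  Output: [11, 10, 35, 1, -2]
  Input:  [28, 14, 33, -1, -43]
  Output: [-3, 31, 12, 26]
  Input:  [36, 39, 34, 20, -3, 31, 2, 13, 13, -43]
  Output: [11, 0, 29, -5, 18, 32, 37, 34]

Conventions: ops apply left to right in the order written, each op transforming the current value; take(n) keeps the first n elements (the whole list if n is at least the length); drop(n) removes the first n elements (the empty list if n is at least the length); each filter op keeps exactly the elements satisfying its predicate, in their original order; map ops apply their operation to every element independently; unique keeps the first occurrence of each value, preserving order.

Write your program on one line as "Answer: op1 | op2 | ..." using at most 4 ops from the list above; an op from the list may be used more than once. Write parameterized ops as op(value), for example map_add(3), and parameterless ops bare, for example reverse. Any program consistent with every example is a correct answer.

unique | filter_gt(-5) | reverse | map_add(-2)

Check, running the answer program on each example:
  [50, -13, -10, -31, -45, 8] -> [50, -13, -10, -31, -45, 8] -> [50, 8] -> [8, 50] -> [6, 48]
  [-21, 0, 3, 37, 12, -12, 13] -> [-21, 0, 3, 37, 12, -12, 13] -> [0, 3, 37, 12, 13] -> [13, 12, 37, 3, 0] -> [11, 10, 35, 1, -2]
  [28, 14, 33, -1, -43] -> [28, 14, 33, -1, -43] -> [28, 14, 33, -1] -> [-1, 33, 14, 28] -> [-3, 31, 12, 26]
  [36, 39, 34, 20, -3, 31, 2, 13, 13, -43] -> [36, 39, 34, 20, -3, 31, 2, 13, -43] -> [36, 39, 34, 20, -3, 31, 2, 13] -> [13, 2, 31, -3, 20, 34, 39, 36] -> [11, 0, 29, -5, 18, 32, 37, 34]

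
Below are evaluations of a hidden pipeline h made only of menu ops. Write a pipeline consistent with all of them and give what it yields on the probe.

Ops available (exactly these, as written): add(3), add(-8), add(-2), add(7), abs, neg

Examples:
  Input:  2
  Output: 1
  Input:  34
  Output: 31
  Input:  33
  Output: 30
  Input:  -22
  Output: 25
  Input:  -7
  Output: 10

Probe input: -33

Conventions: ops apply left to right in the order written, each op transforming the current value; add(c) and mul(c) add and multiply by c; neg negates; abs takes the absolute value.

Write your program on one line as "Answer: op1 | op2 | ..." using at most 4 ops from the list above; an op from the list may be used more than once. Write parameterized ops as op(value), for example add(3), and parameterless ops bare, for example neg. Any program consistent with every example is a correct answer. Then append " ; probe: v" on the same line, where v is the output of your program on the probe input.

neg | add(3) | abs ; probe: 36

Check, running the answer program on each example:
  2 -> -2 -> 1 -> 1
  34 -> -34 -> -31 -> 31
  33 -> -33 -> -30 -> 30
  -22 -> 22 -> 25 -> 25
  -7 -> 7 -> 10 -> 10
  probe: -33 -> 33 -> 36 -> 36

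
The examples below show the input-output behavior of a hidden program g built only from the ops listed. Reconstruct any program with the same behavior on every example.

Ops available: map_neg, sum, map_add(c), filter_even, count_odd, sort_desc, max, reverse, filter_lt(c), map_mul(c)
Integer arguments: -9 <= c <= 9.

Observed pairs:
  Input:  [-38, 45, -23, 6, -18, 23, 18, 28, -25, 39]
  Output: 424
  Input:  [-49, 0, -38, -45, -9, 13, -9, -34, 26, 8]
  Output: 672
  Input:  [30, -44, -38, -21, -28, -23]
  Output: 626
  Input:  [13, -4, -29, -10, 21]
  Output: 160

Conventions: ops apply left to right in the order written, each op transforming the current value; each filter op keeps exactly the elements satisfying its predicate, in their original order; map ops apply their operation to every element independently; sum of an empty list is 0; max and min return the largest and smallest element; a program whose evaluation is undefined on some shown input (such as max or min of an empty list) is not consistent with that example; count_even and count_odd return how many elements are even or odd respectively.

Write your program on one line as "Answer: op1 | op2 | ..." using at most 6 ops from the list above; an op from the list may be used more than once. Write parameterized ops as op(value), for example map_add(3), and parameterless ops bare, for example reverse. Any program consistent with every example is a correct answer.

reverse | filter_lt(-9) | map_mul(-4) | map_add(2) | sum

Check, running the answer program on each example:
  [-38, 45, -23, 6, -18, 23, 18, 28, -25, 39] -> [39, -25, 28, 18, 23, -18, 6, -23, 45, -38] -> [-25, -18, -23, -38] -> [100, 72, 92, 152] -> [102, 74, 94, 154] -> 424
  [-49, 0, -38, -45, -9, 13, -9, -34, 26, 8] -> [8, 26, -34, -9, 13, -9, -45, -38, 0, -49] -> [-34, -45, -38, -49] -> [136, 180, 152, 196] -> [138, 182, 154, 198] -> 672
  [30, -44, -38, -21, -28, -23] -> [-23, -28, -21, -38, -44, 30] -> [-23, -28, -21, -38, -44] -> [92, 112, 84, 152, 176] -> [94, 114, 86, 154, 178] -> 626
  [13, -4, -29, -10, 21] -> [21, -10, -29, -4, 13] -> [-10, -29] -> [40, 116] -> [42, 118] -> 160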